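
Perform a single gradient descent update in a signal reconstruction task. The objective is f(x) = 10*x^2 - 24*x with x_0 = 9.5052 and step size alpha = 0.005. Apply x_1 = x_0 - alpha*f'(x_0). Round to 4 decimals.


We compute the gradient at x_0 and apply the update.
f'(x) = 20*x - 24
f'(9.5052) = 20*9.5052 - 24 = 166.104
x_1 = 9.5052 - 0.005*166.104 = 8.6747


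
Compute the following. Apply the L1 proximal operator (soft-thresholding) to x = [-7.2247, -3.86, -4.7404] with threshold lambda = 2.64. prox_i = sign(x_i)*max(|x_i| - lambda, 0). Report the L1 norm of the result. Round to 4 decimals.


Soft-thresholding with lambda = 2.64:
prox(-7.2247) = sign(-7.2247)*max(|-7.2247| - 2.64, 0) = -4.5847
prox(-3.86) = sign(-3.86)*max(|-3.86| - 2.64, 0) = -1.22
prox(-4.7404) = sign(-4.7404)*max(|-4.7404| - 2.64, 0) = -2.1004
prox(x) = [-4.5847, -1.22, -2.1004]
||prox(x)||_1 = 4.5847 + 1.22 + 2.1004 = 7.9051


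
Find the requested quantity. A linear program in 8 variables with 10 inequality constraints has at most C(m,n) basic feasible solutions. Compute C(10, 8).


Each vertex corresponds to some choice of n active constraints out of m, so the number of vertices is at most C(m, n) = m! / (n!(m-n)!).
m = 10, n = 8
Numerator: 10 * 9 * 8 * 7 * 6 * 5 * 4 * 3
Denominator: 8! = 40320
C(10, 8) = 45


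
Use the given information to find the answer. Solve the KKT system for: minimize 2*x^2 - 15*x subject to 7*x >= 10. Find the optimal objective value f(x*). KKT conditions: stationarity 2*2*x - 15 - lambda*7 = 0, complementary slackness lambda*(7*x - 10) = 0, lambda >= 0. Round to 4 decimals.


Step 1: Try lambda = 0 (constraint inactive).
Stationarity: 2*2*x - 15 = 0
x* = 15/(2*2) = 3.75
Check constraint: 7*3.75 = 26.25 >= 10 -- satisfied.
Step 2: Compute optimal value.
f(x*) = 2*3.75^2 - 15*3.75 = -28.125


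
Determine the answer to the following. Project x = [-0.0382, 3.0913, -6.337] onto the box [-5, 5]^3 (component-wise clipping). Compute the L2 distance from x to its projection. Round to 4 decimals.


Project each component onto [-5, 5].
clip(-0.0382) = -0.0382, clip(3.0913) = 3.0913, clip(-6.337) = -5.0
Projection = [-0.0382, 3.0913, -5.0]
Squared diffs: [0.0, 0.0, 1.7876]
Distance = sqrt(1.7876) = 1.337


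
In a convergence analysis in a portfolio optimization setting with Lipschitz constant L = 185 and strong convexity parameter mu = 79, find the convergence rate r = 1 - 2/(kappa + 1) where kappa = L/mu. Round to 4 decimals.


Step 1: Compute the condition number.
kappa = L/mu = 185/79 = 2.3418
Step 2: Compute the convergence rate.
r = 1 - 2/(kappa + 1) = 1 - 2*mu/(L + mu) = (L - mu)/(L + mu) = 106/264 = 0.4015


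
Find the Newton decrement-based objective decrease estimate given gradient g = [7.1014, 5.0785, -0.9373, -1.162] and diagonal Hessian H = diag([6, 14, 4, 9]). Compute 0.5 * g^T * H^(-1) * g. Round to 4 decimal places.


Step 1: H is diagonal, so H^(-1) * g = [1.1836, 0.3628, -0.2343, -0.1291].
Step 2: g^T H^(-1) g = sum_i g_i^2 / H_ii
  = (7.1014)^2/6 + (5.0785)^2/14 + (-0.9373)^2/4 + (-1.162)^2/9
  = 8.405 + 1.8422 + 0.2196 + 0.15 = 10.6169
Step 3: Objective decrease = 0.5 * g^T H^(-1) g = 5.3084


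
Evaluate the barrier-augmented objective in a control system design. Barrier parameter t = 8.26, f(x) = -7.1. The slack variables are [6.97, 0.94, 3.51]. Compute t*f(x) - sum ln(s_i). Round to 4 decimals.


Step 1: Compute log-barrier.
ln values: [1.9416, -0.0619, 1.2556]
phi = -(1.9416 - 0.0619 + 1.2556) = -3.1354
Step 2: Compute augmented objective.
t*f(x) = 8.26*-7.1 = -58.646
Total = -58.646 - 3.1354 = -61.7814


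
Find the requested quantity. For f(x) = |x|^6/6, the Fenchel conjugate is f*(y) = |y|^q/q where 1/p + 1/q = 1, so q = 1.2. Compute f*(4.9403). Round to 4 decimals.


The conjugate exponent q satisfies 1/p + 1/q = 1.
p = 6, so q = 6/(6 - 1) = 1.2
|y|^q = 4.9403^1.2 = 6.7999
f*(4.9403) = 6.7999 / 1.2 = 5.6666


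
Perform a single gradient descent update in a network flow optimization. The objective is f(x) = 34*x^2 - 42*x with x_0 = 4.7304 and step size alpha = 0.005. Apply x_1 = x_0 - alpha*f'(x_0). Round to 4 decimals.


We compute the gradient at x_0 and apply the update.
f'(x) = 68*x - 42
f'(4.7304) = 68*4.7304 - 42 = 279.6672
x_1 = 4.7304 - 0.005*279.6672 = 3.3321


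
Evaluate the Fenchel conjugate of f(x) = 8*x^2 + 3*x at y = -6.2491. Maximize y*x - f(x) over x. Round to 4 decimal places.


f*(y) = sup_x {y*x - a*x^2 - b*x} = sup_x {(y-b)*x - a*x^2}
FOC: (y - b) - 2a*x = 0 => x* = (y - b)/(2a)
x* = (-6.2491 - 3)/(2*8) = -0.5781
f*(-6.2491) = (y-b)^2/(4a) = (-6.2491 - 3)^2/(4*8)
= 85.5459/32 = 2.6733


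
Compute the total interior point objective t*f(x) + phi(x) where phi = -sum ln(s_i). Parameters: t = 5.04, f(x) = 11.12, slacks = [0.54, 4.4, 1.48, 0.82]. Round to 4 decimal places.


Step 1: Compute log-barrier.
ln values: [-0.6162, 1.4816, 0.392, -0.1985]
phi = -(-0.6162 + 1.4816 + 0.392 - 0.1985) = -1.059
Step 2: Compute augmented objective.
t*f(x) = 5.04*11.12 = 56.0448
Total = 56.0448 - 1.059 = 54.9858


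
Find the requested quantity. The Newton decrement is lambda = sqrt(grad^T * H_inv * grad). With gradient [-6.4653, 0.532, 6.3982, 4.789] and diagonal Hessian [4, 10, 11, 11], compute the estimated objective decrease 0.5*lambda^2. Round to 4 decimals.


Step 1: H is diagonal, so H^(-1) * g = [-1.6163, 0.0532, 0.5817, 0.4354].
Step 2: g^T H^(-1) g = sum_i g_i^2 / H_ii
  = (-6.4653)^2/4 + (0.532)^2/10 + (6.3982)^2/11 + (4.789)^2/11
  = 10.45 + 0.0283 + 3.7215 + 2.085 = 16.2848
Step 3: Objective decrease = 0.5 * g^T H^(-1) g = 8.1424


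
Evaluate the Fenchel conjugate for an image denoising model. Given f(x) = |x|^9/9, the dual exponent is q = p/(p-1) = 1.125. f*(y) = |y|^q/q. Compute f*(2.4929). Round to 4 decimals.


The conjugate exponent q satisfies 1/p + 1/q = 1.
p = 9, so q = 9/(9 - 1) = 1.125
|y|^q = 2.4929^1.125 = 2.7944
f*(2.4929) = 2.7944 / 1.125 = 2.4839


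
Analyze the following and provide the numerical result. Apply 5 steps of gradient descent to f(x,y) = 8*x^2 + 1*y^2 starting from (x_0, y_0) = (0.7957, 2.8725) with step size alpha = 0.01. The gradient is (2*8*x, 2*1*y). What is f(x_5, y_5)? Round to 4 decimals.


Gradient descent on f(x,y) = 8*x^2 + 1*y^2.
Starting point: (0.7957, 2.8725), alpha = 0.01
Step 1: grad_x = 2*8*0.7957 = 12.7312, grad_y = 2*1*2.8725 = 5.745
  x_1 = 0.7957 - 0.01*12.7312 = 0.6684
  y_1 = 2.8725 - 0.01*5.745 = 2.8151
Step 2: grad_x = 2*8*0.6684 = 10.6942, grad_y = 2*1*2.8151 = 5.6301
  x_2 = 0.6684 - 0.01*10.6942 = 0.5614
  y_2 = 2.8151 - 0.01*5.6301 = 2.7587
Step 3: grad_x = 2*8*0.5614 = 8.9831, grad_y = 2*1*2.7587 = 5.5175
  x_3 = 0.5614 - 0.01*8.9831 = 0.4716
  y_3 = 2.7587 - 0.01*5.5175 = 2.7036
Step 4: grad_x = 2*8*0.4716 = 7.5458, grad_y = 2*1*2.7036 = 5.4071
  x_4 = 0.4716 - 0.01*7.5458 = 0.3962
  y_4 = 2.7036 - 0.01*5.4071 = 2.6495
Step 5: grad_x = 2*8*0.3962 = 6.3385, grad_y = 2*1*2.6495 = 5.299
  x_5 = 0.3962 - 0.01*6.3385 = 0.3328
  y_5 = 2.6495 - 0.01*5.299 = 2.5965
f(0.3328, 2.5965) = 8*0.3328^2 + 1*2.5965^2 = 7.6278


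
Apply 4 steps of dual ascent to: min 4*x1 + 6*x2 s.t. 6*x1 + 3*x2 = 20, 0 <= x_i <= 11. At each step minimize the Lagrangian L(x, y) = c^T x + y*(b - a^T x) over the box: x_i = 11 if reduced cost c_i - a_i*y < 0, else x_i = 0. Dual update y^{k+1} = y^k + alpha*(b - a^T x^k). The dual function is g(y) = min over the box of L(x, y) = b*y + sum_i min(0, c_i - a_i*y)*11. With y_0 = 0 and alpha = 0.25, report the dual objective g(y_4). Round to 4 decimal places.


Dual ascent for LP: min 4*x1 + 6*x2, 6*x1 + 3*x2 = 20, 0 <= x_i <= 11
Step 1: y^k = 0.0, reduced costs: (4.0, 6.0)
  x^k = (0.0, 0.0), subgradient = b - a^T x = 20.0
  y^{k+1} = 0.0 + 0.25*20.0 = 5.0
Step 2: y^k = 5.0, reduced costs: (-26.0, -9.0)
  x^k = (11.0, 11.0), subgradient = b - a^T x = -79.0
  y^{k+1} = 5.0 + 0.25*-79.0 = -14.75
Step 3: y^k = -14.75, reduced costs: (92.5, 50.25)
  x^k = (0.0, 0.0), subgradient = b - a^T x = 20.0
  y^{k+1} = -14.75 + 0.25*20.0 = -9.75
Step 4: y^k = -9.75, reduced costs: (62.5, 35.25)
  x^k = (0.0, 0.0), subgradient = b - a^T x = 20.0
  y^{k+1} = -9.75 + 0.25*20.0 = -4.75
Dual objective at y_4 = -4.75: reduced costs (32.5, 20.25), box minimizer x = (0.0, 0.0)
g(y_4) = b*y + (c1 - a1*y)*x1 + (c2 - a2*y)*x2 = 20*(-4.75) + 32.5*0.0 + 20.25*0.0 = -95.0 + 0.0 + 0.0 = -95.0


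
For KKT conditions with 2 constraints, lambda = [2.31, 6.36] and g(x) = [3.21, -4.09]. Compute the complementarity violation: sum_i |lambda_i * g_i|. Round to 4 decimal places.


KKT complementary slackness check:
lambda_1 * g_1 = 2.31 * 3.21 = 7.4151
lambda_2 * g_2 = 6.36 * -4.09 = -26.0124
Total violation = 7.4151 + 26.0124 = 33.4275


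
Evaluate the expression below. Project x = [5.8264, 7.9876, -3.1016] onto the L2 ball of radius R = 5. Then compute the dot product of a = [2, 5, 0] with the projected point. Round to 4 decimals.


Step 1: Compute ||x|| (intermediates to 6 decimals).
||x|| = sqrt(5.8264^2 + 7.9876^2 + (-3.1016)^2) = 10.361883
Step 2: Project.
Since ||x|| > R, scale = R/||x|| = 5/10.361883 = 0.482538, proj(x) = scale * x
proj(x) = [2.811459, 3.854321, -1.49664]
Step 3: Dot product.
a^T * proj(x) = 2*2.811459 + 5*3.854321 + 0*(-1.49664) = 24.8945


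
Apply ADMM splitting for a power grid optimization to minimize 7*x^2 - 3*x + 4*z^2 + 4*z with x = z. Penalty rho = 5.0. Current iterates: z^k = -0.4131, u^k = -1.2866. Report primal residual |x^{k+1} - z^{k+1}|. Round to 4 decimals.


ADMM iteration with rho = 5.0, z^k = -0.4131, u^k = -1.2866
Step 1: x-update.
Minimize 7*x^2 - 3*x + (5.0/2)*(x + 0.4131 - 1.2866)^2
FOC: (2*7 + 5.0)*x = 3 + 5.0*(-0.4131 + 1.2866)
x^{k+1} = 0.3878
Step 2: z-update.
Minimize 4*z^2 + 4*z + (5.0/2)*(0.3878 - z - 1.2866)^2
FOC: (2*4 + 5.0)*z = -4 + 5.0*(0.3878 - 1.2866)
z^{k+1} = -0.6534
Step 3: u-update.
u^{k+1} = -1.2866 + 0.3878 + 0.6534 = -0.2454
Step 4: Primal residual = |0.3878 + 0.6534| = 1.0412


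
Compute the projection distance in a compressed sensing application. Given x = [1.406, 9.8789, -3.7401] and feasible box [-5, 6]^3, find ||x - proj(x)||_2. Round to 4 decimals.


Project each component onto [-5, 6].
clip(1.406) = 1.406, clip(9.8789) = 6.0, clip(-3.7401) = -3.7401
Projection = [1.406, 6.0, -3.7401]
Squared diffs: [0.0, 15.0459, 0.0]
Distance = sqrt(15.0459) = 3.8789


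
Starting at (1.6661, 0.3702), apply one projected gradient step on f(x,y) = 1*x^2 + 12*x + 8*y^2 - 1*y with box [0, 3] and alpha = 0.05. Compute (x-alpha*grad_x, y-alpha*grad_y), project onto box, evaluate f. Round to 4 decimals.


Step 1: Compute gradient at (1.6661, 0.3702).
grad_x = 2*1*1.6661 + 12 = 15.3322
grad_y = 2*8*0.3702 - 1 = 4.9232
Step 2: Gradient step.
x_raw = 1.6661 - 0.05*15.3322 = 0.8995
y_raw = 0.3702 - 0.05*4.9232 = 0.124
Step 3: Project onto [0, 3].
x_proj = clip(0.8995) = 0.8995
y_proj = clip(0.124) = 0.124
Step 4: Evaluate f.
f(0.8995, 0.124) = 11.602


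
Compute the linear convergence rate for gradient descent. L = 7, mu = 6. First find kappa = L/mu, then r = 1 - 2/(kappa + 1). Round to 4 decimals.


Step 1: Compute the condition number.
kappa = L/mu = 7/6 = 1.1667
Step 2: Compute the convergence rate.
r = 1 - 2/(kappa + 1) = 1 - 2*mu/(L + mu) = (L - mu)/(L + mu) = 1/13 = 0.0769


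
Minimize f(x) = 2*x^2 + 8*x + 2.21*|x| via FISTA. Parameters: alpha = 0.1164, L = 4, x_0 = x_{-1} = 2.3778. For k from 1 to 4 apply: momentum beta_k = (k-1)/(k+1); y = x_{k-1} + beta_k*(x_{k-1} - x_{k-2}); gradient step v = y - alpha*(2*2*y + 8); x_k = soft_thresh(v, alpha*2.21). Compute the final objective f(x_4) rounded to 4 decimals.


FISTA on f(x) = 2*x^2 + 8*x + 2.21*|x|
L = 4, alpha = 0.1164
Iteration 1: beta = 0.0, y = 2.3778 + 0.0*(2.3778 - 2.3778) = 2.3778
  grad(y) = 17.5112, v = y - alpha*grad = 0.3395
  prox(v) = soft_thresh(0.3395, 0.2572) = 0.0823
Iteration 2: beta = 0.3333, y = 0.0823 + 0.3333*(0.0823 - 2.3778) = -0.6829
  grad(y) = 5.2683, v = y - alpha*grad = -1.2962
  prox(v) = soft_thresh(-1.2962, 0.2572) = -1.0389
Iteration 3: beta = 0.5, y = -1.0389 + 0.5*(-1.0389 - 0.0823) = -1.5995
  grad(y) = 1.602, v = y - alpha*grad = -1.786
  prox(v) = soft_thresh(-1.786, 0.2572) = -1.5287
Iteration 4: beta = 0.6, y = -1.5287 + 0.6*(-1.5287 + 1.0389) = -1.8226
  grad(y) = 0.7095, v = y - alpha*grad = -1.9052
  prox(v) = soft_thresh(-1.9052, 0.2572) = -1.648
f(x_4) = 2*(-1.648)^2 + 8*(-1.648) + 2.21*|-1.648| = -4.1101


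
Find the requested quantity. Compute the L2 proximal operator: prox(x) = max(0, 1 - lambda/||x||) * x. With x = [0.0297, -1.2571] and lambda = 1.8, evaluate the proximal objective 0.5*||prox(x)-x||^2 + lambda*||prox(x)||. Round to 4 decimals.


Step 1: Compute ||x||.
||x|| = 1.2575
Step 2: Compute scaling factor.
scale = max(0, 1 - 1.8/1.2575) = 0.0
Step 3: prox(x) = [0.0, -0.0]
||prox(x)|| = 0.0
Step 4: Proximal objective.
0.5*||prox-x||^2 = 0.7906
lambda*||prox|| = 0.0
Total = 0.7906


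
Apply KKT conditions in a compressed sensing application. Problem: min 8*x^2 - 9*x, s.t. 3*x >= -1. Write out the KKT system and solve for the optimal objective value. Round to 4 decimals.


Step 1: Try lambda = 0 (constraint inactive).
Stationarity: 2*8*x - 9 = 0
x* = 9/(2*8) = 0.5625
Check constraint: 3*0.5625 = 1.6875 >= -1 -- satisfied.
Step 2: Compute optimal value.
f(x*) = 8*0.5625^2 - 9*0.5625 = -2.5313


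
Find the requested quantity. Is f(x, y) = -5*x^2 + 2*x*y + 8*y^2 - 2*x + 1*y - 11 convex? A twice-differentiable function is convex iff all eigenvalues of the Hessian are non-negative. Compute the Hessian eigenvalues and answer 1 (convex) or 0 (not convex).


The Hessian of f(x,y) = -5*x^2 + 2*x*y + 8*y^2 - 2*x + 1*y - 11 is:
H = [[-10, 2], [2, 16]]
Trace = -10 + 16 = 6
Determinant = -10*16 - (2)^2 = -164
Discriminant = (6)^2 - 4*-164 = 692.0
Eigenvalues: lambda_1 = -10.1529, lambda_2 = 16.1529
The function is not convex.

0


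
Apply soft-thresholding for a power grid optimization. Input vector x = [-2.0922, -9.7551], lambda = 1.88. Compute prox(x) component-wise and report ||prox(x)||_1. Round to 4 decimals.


Soft-thresholding with lambda = 1.88:
prox(-2.0922) = sign(-2.0922)*max(|-2.0922| - 1.88, 0) = -0.2122
prox(-9.7551) = sign(-9.7551)*max(|-9.7551| - 1.88, 0) = -7.8751
prox(x) = [-0.2122, -7.8751]
||prox(x)||_1 = 0.2122 + 7.8751 = 8.0873


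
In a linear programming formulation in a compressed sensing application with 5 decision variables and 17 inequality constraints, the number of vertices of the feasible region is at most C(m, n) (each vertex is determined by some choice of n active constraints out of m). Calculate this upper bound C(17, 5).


Each vertex corresponds to some choice of n active constraints out of m, so the number of vertices is at most C(m, n) = m! / (n!(m-n)!).
m = 17, n = 5
Numerator: 17 * 16 * 15 * 14 * 13
Denominator: 5! = 120
C(17, 5) = 6188


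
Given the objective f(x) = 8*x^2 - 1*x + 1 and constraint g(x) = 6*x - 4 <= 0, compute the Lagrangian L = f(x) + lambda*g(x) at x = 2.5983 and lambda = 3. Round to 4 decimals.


Step 1: Evaluate f(x).
f(2.5983) = 8*2.5983^2 - 1*2.5983 + 1 = 52.411
Step 2: Evaluate g(x).
g(2.5983) = 6*2.5983 - 4 = 11.5898
Step 3: Compute Lagrangian.
L = 52.411 + 3*11.5898 = 87.1804


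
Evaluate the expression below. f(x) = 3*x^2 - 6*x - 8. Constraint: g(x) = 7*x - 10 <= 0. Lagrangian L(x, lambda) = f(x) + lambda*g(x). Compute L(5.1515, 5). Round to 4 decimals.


Step 1: Evaluate f(x).
f(5.1515) = 3*5.1515^2 - 6*5.1515 - 8 = 40.7049
Step 2: Evaluate g(x).
g(5.1515) = 7*5.1515 - 10 = 26.0605
Step 3: Compute Lagrangian.
L = 40.7049 + 5*26.0605 = 171.0074


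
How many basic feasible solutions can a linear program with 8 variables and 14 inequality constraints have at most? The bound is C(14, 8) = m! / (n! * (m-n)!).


Each vertex corresponds to some choice of n active constraints out of m, so the number of vertices is at most C(m, n) = m! / (n!(m-n)!).
m = 14, n = 8
Numerator: 14 * 13 * 12 * 11 * 10 * 9 * 8 * 7
Denominator: 8! = 40320
C(14, 8) = 3003


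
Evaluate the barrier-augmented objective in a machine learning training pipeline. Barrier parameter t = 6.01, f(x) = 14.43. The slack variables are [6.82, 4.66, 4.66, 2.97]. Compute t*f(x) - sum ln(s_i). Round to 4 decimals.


Step 1: Compute log-barrier.
ln values: [1.9199, 1.539, 1.539, 1.0886]
phi = -(1.9199 + 1.539 + 1.539 + 1.0886) = -6.0865
Step 2: Compute augmented objective.
t*f(x) = 6.01*14.43 = 86.7243
Total = 86.7243 - 6.0865 = 80.6378


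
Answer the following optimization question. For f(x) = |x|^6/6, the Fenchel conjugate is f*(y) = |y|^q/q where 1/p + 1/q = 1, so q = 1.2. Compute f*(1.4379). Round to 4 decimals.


The conjugate exponent q satisfies 1/p + 1/q = 1.
p = 6, so q = 6/(6 - 1) = 1.2
|y|^q = 1.4379^1.2 = 1.5462
f*(1.4379) = 1.5462 / 1.2 = 1.2885


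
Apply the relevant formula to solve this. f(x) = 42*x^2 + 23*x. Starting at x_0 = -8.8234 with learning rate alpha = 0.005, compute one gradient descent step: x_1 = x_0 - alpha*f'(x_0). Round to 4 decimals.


We compute the gradient at x_0 and apply the update.
f'(x) = 84*x + 23
f'(-8.8234) = 84*-8.8234 + 23 = -718.1656
x_1 = -8.8234 - 0.005*-718.1656 = -5.2326


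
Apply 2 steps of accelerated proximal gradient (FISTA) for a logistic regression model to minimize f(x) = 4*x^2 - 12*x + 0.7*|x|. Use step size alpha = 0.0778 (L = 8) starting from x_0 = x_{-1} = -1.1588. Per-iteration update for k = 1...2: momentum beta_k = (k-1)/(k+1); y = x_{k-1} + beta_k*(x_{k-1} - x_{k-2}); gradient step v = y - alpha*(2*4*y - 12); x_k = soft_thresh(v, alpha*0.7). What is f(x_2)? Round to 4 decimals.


FISTA on f(x) = 4*x^2 - 12*x + 0.7*|x|
L = 8, alpha = 0.0778
Iteration 1: beta = 0.0, y = -1.1588 + 0.0*(-1.1588 + 1.1588) = -1.1588
  grad(y) = -21.2704, v = y - alpha*grad = 0.496
  prox(v) = soft_thresh(0.496, 0.0545) = 0.4416
Iteration 2: beta = 0.3333, y = 0.4416 + 0.3333*(0.4416 + 1.1588) = 0.975
  grad(y) = -4.1997, v = y - alpha*grad = 1.3018
  prox(v) = soft_thresh(1.3018, 0.0545) = 1.2473
f(x_2) = 4*1.2473^2 - 12*1.2473 + 0.7*|1.2473| = -7.8715


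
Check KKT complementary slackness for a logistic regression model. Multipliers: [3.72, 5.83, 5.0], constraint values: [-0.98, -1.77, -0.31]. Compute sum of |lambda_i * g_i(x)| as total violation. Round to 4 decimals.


KKT complementary slackness check:
lambda_1 * g_1 = 3.72 * -0.98 = -3.6456
lambda_2 * g_2 = 5.83 * -1.77 = -10.3191
lambda_3 * g_3 = 5.0 * -0.31 = -1.55
Total violation = 3.6456 + 10.3191 + 1.55 = 15.5147


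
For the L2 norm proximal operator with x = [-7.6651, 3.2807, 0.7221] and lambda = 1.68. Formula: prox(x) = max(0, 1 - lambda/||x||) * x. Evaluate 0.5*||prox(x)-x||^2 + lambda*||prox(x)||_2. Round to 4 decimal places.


Step 1: Compute ||x||.
||x|| = 8.3689
Step 2: Compute scaling factor.
scale = max(0, 1 - 1.68/8.3689) = 0.7993
Step 3: prox(x) = [-6.1264, 2.6221, 0.5771]
||prox(x)|| = 6.6889
Step 4: Proximal objective.
0.5*||prox-x||^2 = 1.4112
lambda*||prox|| = 11.2374
Total = 12.6485


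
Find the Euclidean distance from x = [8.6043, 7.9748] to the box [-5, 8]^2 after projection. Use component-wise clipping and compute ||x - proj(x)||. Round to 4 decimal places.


Project each component onto [-5, 8].
clip(8.6043) = 8.0, clip(7.9748) = 7.9748
Projection = [8.0, 7.9748]
Squared diffs: [0.3652, 0.0]
Distance = sqrt(0.3652) = 0.6043


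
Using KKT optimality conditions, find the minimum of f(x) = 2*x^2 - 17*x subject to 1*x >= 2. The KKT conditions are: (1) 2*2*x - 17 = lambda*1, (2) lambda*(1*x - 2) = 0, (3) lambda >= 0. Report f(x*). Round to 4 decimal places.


Step 1: Try lambda = 0 (constraint inactive).
Stationarity: 2*2*x - 17 = 0
x* = 17/(2*2) = 4.25
Check constraint: 1*4.25 = 4.25 >= 2 -- satisfied.
Step 2: Compute optimal value.
f(x*) = 2*4.25^2 - 17*4.25 = -36.125


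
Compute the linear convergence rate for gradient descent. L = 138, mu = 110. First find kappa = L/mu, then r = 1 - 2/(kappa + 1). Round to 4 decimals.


Step 1: Compute the condition number.
kappa = L/mu = 138/110 = 1.2545
Step 2: Compute the convergence rate.
r = 1 - 2/(kappa + 1) = 1 - 2*mu/(L + mu) = (L - mu)/(L + mu) = 28/248 = 0.1129


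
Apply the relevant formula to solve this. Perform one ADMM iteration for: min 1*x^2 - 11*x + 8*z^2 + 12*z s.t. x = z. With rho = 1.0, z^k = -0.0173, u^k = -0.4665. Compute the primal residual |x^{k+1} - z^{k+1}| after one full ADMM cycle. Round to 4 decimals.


ADMM iteration with rho = 1.0, z^k = -0.0173, u^k = -0.4665
Step 1: x-update.
Minimize 1*x^2 - 11*x + (1.0/2)*(x + 0.0173 - 0.4665)^2
FOC: (2*1 + 1.0)*x = 11 + 1.0*(-0.0173 + 0.4665)
x^{k+1} = 3.8164
Step 2: z-update.
Minimize 8*z^2 + 12*z + (1.0/2)*(3.8164 - z - 0.4665)^2
FOC: (2*8 + 1.0)*z = -12 + 1.0*(3.8164 - 0.4665)
z^{k+1} = -0.5088
Step 3: u-update.
u^{k+1} = -0.4665 + 3.8164 + 0.5088 = 3.8587
Step 4: Primal residual = |3.8164 + 0.5088| = 4.3252


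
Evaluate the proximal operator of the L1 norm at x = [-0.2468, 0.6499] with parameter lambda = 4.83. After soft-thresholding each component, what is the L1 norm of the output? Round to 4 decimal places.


Soft-thresholding with lambda = 4.83:
prox(-0.2468) = sign(-0.2468)*max(|-0.2468| - 4.83, 0) = 0.0
prox(0.6499) = sign(0.6499)*max(|0.6499| - 4.83, 0) = 0.0
prox(x) = [0.0, 0.0]
||prox(x)||_1 = 0.0 + 0.0 = 0.0


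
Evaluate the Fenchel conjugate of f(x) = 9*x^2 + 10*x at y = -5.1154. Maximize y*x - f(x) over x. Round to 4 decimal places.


f*(y) = sup_x {y*x - a*x^2 - b*x} = sup_x {(y-b)*x - a*x^2}
FOC: (y - b) - 2a*x = 0 => x* = (y - b)/(2a)
x* = (-5.1154 - 10)/(2*9) = -0.8397
f*(-5.1154) = (y-b)^2/(4a) = (-5.1154 - 10)^2/(4*9)
= 228.4753/36 = 6.3465


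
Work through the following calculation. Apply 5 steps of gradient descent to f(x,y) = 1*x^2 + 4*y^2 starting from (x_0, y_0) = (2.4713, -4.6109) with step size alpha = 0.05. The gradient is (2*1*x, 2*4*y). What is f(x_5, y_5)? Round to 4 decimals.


Gradient descent on f(x,y) = 1*x^2 + 4*y^2.
Starting point: (2.4713, -4.6109), alpha = 0.05
Step 1: grad_x = 2*1*2.4713 = 4.9426, grad_y = 2*4*-4.6109 = -36.8872
  x_1 = 2.4713 - 0.05*4.9426 = 2.2242
  y_1 = -4.6109 - 0.05*-36.8872 = -2.7665
Step 2: grad_x = 2*1*2.2242 = 4.4483, grad_y = 2*4*-2.7665 = -22.1323
  x_2 = 2.2242 - 0.05*4.4483 = 2.0018
  y_2 = -2.7665 - 0.05*-22.1323 = -1.6599
Step 3: grad_x = 2*1*2.0018 = 4.0035, grad_y = 2*4*-1.6599 = -13.2794
  x_3 = 2.0018 - 0.05*4.0035 = 1.8016
  y_3 = -1.6599 - 0.05*-13.2794 = -0.996
Step 4: grad_x = 2*1*1.8016 = 3.6032, grad_y = 2*4*-0.996 = -7.9676
  x_4 = 1.8016 - 0.05*3.6032 = 1.6214
  y_4 = -0.996 - 0.05*-7.9676 = -0.5976
Step 5: grad_x = 2*1*1.6214 = 3.2428, grad_y = 2*4*-0.5976 = -4.7806
  x_5 = 1.6214 - 0.05*3.2428 = 1.4593
  y_5 = -0.5976 - 0.05*-4.7806 = -0.3585
f(1.4593, -0.3585) = 1*1.4593^2 + 4*(-0.3585)^2 = 2.6437


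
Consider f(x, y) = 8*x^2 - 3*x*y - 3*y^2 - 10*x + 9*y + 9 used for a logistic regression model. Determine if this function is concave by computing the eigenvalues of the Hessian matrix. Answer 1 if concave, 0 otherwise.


The Hessian of f(x,y) = 8*x^2 - 3*x*y - 3*y^2 - 10*x + 9*y + 9 is:
H = [[16, -3], [-3, -6]]
Trace = 16 - 6 = 10
Determinant = 16*-6 - (-3)^2 = -105
Discriminant = (10)^2 - 4*-105 = 520.0
Eigenvalues: lambda_1 = -6.4018, lambda_2 = 16.4018
The function is not concave.

0


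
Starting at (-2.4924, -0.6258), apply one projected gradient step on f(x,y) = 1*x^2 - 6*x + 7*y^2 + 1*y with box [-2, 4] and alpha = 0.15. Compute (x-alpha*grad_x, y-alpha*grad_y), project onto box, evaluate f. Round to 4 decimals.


Step 1: Compute gradient at (-2.4924, -0.6258).
grad_x = 2*1*-2.4924 - 6 = -10.9848
grad_y = 2*7*-0.6258 + 1 = -7.7612
Step 2: Gradient step.
x_raw = -2.4924 - 0.15*-10.9848 = -0.8447
y_raw = -0.6258 - 0.15*-7.7612 = 0.5384
Step 3: Project onto [-2, 4].
x_proj = clip(-0.8447) = -0.8447
y_proj = clip(0.5384) = 0.5384
Step 4: Evaluate f.
f(-0.8447, 0.5384) = 8.3489


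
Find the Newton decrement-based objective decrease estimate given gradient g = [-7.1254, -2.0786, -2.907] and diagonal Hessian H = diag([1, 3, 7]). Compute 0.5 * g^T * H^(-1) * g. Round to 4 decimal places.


Step 1: H is diagonal, so H^(-1) * g = [-7.1254, -0.6929, -0.4153].
Step 2: g^T H^(-1) g = sum_i g_i^2 / H_ii
  = (-7.1254)^2/1 + (-2.0786)^2/3 + (-2.907)^2/7
  = 50.7713 + 1.4402 + 1.2072 = 53.4188
Step 3: Objective decrease = 0.5 * g^T H^(-1) g = 26.7094


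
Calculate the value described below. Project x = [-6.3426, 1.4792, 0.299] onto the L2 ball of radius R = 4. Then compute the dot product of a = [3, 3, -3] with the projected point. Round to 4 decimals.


Step 1: Compute ||x|| (intermediates to 6 decimals).
||x|| = sqrt((-6.3426)^2 + 1.4792^2 + 0.299^2) = 6.519663
Step 2: Project.
Since ||x|| > R, scale = R/||x|| = 4/6.519663 = 0.613529, proj(x) = scale * x
proj(x) = [-3.891369, 0.907532, 0.183445]
Step 3: Dot product.
a^T * proj(x) = 3*(-3.891369) + 3*0.907532 - 3*0.183445 = -9.5018


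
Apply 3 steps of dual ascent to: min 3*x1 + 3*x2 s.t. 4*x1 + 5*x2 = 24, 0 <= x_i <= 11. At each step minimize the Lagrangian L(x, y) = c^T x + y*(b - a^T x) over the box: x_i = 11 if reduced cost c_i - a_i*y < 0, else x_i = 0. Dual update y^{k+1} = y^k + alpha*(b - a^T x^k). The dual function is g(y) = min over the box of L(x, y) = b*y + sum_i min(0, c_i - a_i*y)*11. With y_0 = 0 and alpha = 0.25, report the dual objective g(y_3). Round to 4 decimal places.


Dual ascent for LP: min 3*x1 + 3*x2, 4*x1 + 5*x2 = 24, 0 <= x_i <= 11
Step 1: y^k = 0.0, reduced costs: (3.0, 3.0)
  x^k = (0.0, 0.0), subgradient = b - a^T x = 24.0
  y^{k+1} = 0.0 + 0.25*24.0 = 6.0
Step 2: y^k = 6.0, reduced costs: (-21.0, -27.0)
  x^k = (11.0, 11.0), subgradient = b - a^T x = -75.0
  y^{k+1} = 6.0 + 0.25*-75.0 = -12.75
Step 3: y^k = -12.75, reduced costs: (54.0, 66.75)
  x^k = (0.0, 0.0), subgradient = b - a^T x = 24.0
  y^{k+1} = -12.75 + 0.25*24.0 = -6.75
Dual objective at y_3 = -6.75: reduced costs (30.0, 36.75), box minimizer x = (0.0, 0.0)
g(y_3) = b*y + (c1 - a1*y)*x1 + (c2 - a2*y)*x2 = 24*(-6.75) + 30.0*0.0 + 36.75*0.0 = -162.0 + 0.0 + 0.0 = -162.0


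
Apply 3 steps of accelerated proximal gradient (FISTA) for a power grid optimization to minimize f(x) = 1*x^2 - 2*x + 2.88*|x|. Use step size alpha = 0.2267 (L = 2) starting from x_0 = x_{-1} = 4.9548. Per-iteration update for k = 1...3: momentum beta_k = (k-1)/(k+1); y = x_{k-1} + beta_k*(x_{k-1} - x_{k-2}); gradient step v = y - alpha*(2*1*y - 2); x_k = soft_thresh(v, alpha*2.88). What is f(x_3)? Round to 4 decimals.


FISTA on f(x) = 1*x^2 - 2*x + 2.88*|x|
L = 2, alpha = 0.2267
Iteration 1: beta = 0.0, y = 4.9548 + 0.0*(4.9548 - 4.9548) = 4.9548
  grad(y) = 7.9096, v = y - alpha*grad = 3.1617
  prox(v) = soft_thresh(3.1617, 0.6529) = 2.5088
Iteration 2: beta = 0.3333, y = 2.5088 + 0.3333*(2.5088 - 4.9548) = 1.6935
  grad(y) = 1.3869, v = y - alpha*grad = 1.379
  prox(v) = soft_thresh(1.379, 0.6529) = 0.7262
Iteration 3: beta = 0.5, y = 0.7262 + 0.5*(0.7262 - 2.5088) = -0.1652
  grad(y) = -2.3303, v = y - alpha*grad = 0.3631
  prox(v) = soft_thresh(0.3631, 0.6529) = 0.0
f(x_3) = 1*0.0^2 - 2*0.0 + 2.88*|0.0| = 0.0


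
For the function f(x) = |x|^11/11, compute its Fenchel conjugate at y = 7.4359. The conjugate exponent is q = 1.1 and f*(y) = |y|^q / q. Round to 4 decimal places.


The conjugate exponent q satisfies 1/p + 1/q = 1.
p = 11, so q = 11/(11 - 1) = 1.1
|y|^q = 7.4359^1.1 = 9.088
f*(7.4359) = 9.088 / 1.1 = 8.2618


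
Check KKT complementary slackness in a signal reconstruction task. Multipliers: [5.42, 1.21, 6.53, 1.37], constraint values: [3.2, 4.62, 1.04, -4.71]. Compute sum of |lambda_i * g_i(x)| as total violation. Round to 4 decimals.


KKT complementary slackness check:
lambda_1 * g_1 = 5.42 * 3.2 = 17.344
lambda_2 * g_2 = 1.21 * 4.62 = 5.5902
lambda_3 * g_3 = 6.53 * 1.04 = 6.7912
lambda_4 * g_4 = 1.37 * -4.71 = -6.4527
Total violation = 17.344 + 5.5902 + 6.7912 + 6.4527 = 36.1781


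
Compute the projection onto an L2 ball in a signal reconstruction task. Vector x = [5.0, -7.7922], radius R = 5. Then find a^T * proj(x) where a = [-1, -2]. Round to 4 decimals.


Step 1: Compute ||x|| (intermediates to 6 decimals).
||x|| = sqrt(5.0^2 + (-7.7922)^2) = 9.258422
Step 2: Project.
Since ||x|| > R, scale = R/||x|| = 5/9.258422 = 0.540049, proj(x) = scale * x
proj(x) = [2.700245, -4.20817]
Step 3: Dot product.
a^T * proj(x) = -1*2.700245 - 2*(-4.20817) = 5.7161


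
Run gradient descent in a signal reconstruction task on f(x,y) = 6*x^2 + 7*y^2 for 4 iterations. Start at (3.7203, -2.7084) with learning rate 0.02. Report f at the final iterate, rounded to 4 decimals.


Gradient descent on f(x,y) = 6*x^2 + 7*y^2.
Starting point: (3.7203, -2.7084), alpha = 0.02
Step 1: grad_x = 2*6*3.7203 = 44.6436, grad_y = 2*7*-2.7084 = -37.9176
  x_1 = 3.7203 - 0.02*44.6436 = 2.8274
  y_1 = -2.7084 - 0.02*-37.9176 = -1.95
Step 2: grad_x = 2*6*2.8274 = 33.9291, grad_y = 2*7*-1.95 = -27.3007
  x_2 = 2.8274 - 0.02*33.9291 = 2.1488
  y_2 = -1.95 - 0.02*-27.3007 = -1.404
Step 3: grad_x = 2*6*2.1488 = 25.7861, grad_y = 2*7*-1.404 = -19.6565
  x_3 = 2.1488 - 0.02*25.7861 = 1.6331
  y_3 = -1.404 - 0.02*-19.6565 = -1.0109
Step 4: grad_x = 2*6*1.6331 = 19.5975, grad_y = 2*7*-1.0109 = -14.1527
  x_4 = 1.6331 - 0.02*19.5975 = 1.2412
  y_4 = -1.0109 - 0.02*-14.1527 = -0.7279
f(1.2412, -0.7279) = 6*1.2412^2 + 7*(-0.7279)^2 = 12.9514


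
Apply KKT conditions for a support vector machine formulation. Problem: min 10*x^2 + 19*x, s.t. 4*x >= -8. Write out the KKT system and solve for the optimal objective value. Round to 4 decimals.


Step 1: Try lambda = 0 (constraint inactive).
Stationarity: 2*10*x + 19 = 0
x* = -19/(2*10) = -0.95
Check constraint: 4*-0.95 = -3.8 >= -8 -- satisfied.
Step 2: Compute optimal value.
f(x*) = 10*(-0.95)^2 + 19*(-0.95) = -9.025


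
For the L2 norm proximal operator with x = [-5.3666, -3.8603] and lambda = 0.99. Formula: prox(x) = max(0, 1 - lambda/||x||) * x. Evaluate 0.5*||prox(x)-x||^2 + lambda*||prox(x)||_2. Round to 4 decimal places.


Step 1: Compute ||x||.
||x|| = 6.6108
Step 2: Compute scaling factor.
scale = max(0, 1 - 0.99/6.6108) = 0.8502
Step 3: prox(x) = [-4.5629, -3.2822]
||prox(x)|| = 5.6208
Step 4: Proximal objective.
0.5*||prox-x||^2 = 0.4901
lambda*||prox|| = 5.5646
Total = 6.0546


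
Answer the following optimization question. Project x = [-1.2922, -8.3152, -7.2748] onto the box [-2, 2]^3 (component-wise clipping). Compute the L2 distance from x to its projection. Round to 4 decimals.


Project each component onto [-2, 2].
clip(-1.2922) = -1.2922, clip(-8.3152) = -2.0, clip(-7.2748) = -2.0
Projection = [-1.2922, -2.0, -2.0]
Squared diffs: [0.0, 39.8818, 27.8235]
Distance = sqrt(67.7053) = 8.2283


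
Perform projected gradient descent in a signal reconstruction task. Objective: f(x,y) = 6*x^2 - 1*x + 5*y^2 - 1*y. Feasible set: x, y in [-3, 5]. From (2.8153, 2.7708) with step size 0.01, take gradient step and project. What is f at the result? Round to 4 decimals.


Step 1: Compute gradient at (2.8153, 2.7708).
grad_x = 2*6*2.8153 - 1 = 32.7836
grad_y = 2*5*2.7708 - 1 = 26.708
Step 2: Gradient step.
x_raw = 2.8153 - 0.01*32.7836 = 2.4875
y_raw = 2.7708 - 0.01*26.708 = 2.5037
Step 3: Project onto [-3, 5].
x_proj = clip(2.4875) = 2.4875
y_proj = clip(2.5037) = 2.5037
Step 4: Evaluate f.
f(2.4875, 2.5037) = 63.4767


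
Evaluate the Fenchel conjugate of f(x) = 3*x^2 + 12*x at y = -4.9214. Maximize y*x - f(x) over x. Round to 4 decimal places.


f*(y) = sup_x {y*x - a*x^2 - b*x} = sup_x {(y-b)*x - a*x^2}
FOC: (y - b) - 2a*x = 0 => x* = (y - b)/(2a)
x* = (-4.9214 - 12)/(2*3) = -2.8202
f*(-4.9214) = (y-b)^2/(4a) = (-4.9214 - 12)^2/(4*3)
= 286.3338/12 = 23.8611


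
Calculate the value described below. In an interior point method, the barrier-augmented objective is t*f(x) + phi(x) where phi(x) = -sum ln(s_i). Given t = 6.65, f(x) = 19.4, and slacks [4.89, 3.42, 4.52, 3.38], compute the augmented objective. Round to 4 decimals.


Step 1: Compute log-barrier.
ln values: [1.5872, 1.2296, 1.5085, 1.2179]
phi = -(1.5872 + 1.2296 + 1.5085 + 1.2179) = -5.5432
Step 2: Compute augmented objective.
t*f(x) = 6.65*19.4 = 129.01
Total = 129.01 - 5.5432 = 123.4668


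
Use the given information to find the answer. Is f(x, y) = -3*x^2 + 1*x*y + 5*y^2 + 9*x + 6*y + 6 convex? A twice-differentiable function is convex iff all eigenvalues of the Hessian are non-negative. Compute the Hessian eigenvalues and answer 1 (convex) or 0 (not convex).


The Hessian of f(x,y) = -3*x^2 + 1*x*y + 5*y^2 + 9*x + 6*y + 6 is:
H = [[-6, 1], [1, 10]]
Trace = -6 + 10 = 4
Determinant = -6*10 - (1)^2 = -61
Discriminant = (4)^2 - 4*-61 = 260.0
Eigenvalues: lambda_1 = -6.0623, lambda_2 = 10.0623
The function is not convex.

0


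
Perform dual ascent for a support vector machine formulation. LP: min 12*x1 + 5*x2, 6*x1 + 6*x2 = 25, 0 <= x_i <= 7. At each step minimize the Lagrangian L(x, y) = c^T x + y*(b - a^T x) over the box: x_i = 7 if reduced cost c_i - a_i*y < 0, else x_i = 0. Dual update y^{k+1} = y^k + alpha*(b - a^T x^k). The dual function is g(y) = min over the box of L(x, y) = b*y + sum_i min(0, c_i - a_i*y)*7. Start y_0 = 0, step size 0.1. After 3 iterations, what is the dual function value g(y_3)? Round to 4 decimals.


Dual ascent for LP: min 12*x1 + 5*x2, 6*x1 + 6*x2 = 25, 0 <= x_i <= 7
Step 1: y^k = 0.0, reduced costs: (12.0, 5.0)
  x^k = (0.0, 0.0), subgradient = b - a^T x = 25.0
  y^{k+1} = 0.0 + 0.1*25.0 = 2.5
Step 2: y^k = 2.5, reduced costs: (-3.0, -10.0)
  x^k = (7.0, 7.0), subgradient = b - a^T x = -59.0
  y^{k+1} = 2.5 + 0.1*-59.0 = -3.4
Step 3: y^k = -3.4, reduced costs: (32.4, 25.4)
  x^k = (0.0, 0.0), subgradient = b - a^T x = 25.0
  y^{k+1} = -3.4 + 0.1*25.0 = -0.9
Dual objective at y_3 = -0.9: reduced costs (17.4, 10.4), box minimizer x = (0.0, 0.0)
g(y_3) = b*y + (c1 - a1*y)*x1 + (c2 - a2*y)*x2 = 25*(-0.9) + 17.4*0.0 + 10.4*0.0 = -22.5 + 0.0 + 0.0 = -22.5


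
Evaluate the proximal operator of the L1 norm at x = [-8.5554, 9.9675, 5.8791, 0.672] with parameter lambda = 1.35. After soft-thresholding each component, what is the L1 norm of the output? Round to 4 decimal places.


Soft-thresholding with lambda = 1.35:
prox(-8.5554) = sign(-8.5554)*max(|-8.5554| - 1.35, 0) = -7.2054
prox(9.9675) = sign(9.9675)*max(|9.9675| - 1.35, 0) = 8.6175
prox(5.8791) = sign(5.8791)*max(|5.8791| - 1.35, 0) = 4.5291
prox(0.672) = sign(0.672)*max(|0.672| - 1.35, 0) = 0.0
prox(x) = [-7.2054, 8.6175, 4.5291, 0.0]
||prox(x)||_1 = 7.2054 + 8.6175 + 4.5291 + 0.0 = 20.352


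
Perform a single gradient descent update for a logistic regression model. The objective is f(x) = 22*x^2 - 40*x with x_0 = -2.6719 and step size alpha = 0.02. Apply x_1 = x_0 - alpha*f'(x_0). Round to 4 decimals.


We compute the gradient at x_0 and apply the update.
f'(x) = 44*x - 40
f'(-2.6719) = 44*-2.6719 - 40 = -157.5636
x_1 = -2.6719 - 0.02*-157.5636 = 0.4794


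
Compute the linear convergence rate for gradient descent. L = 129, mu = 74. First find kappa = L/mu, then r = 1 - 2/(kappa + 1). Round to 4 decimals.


Step 1: Compute the condition number.
kappa = L/mu = 129/74 = 1.7432
Step 2: Compute the convergence rate.
r = 1 - 2/(kappa + 1) = 1 - 2*mu/(L + mu) = (L - mu)/(L + mu) = 55/203 = 0.2709


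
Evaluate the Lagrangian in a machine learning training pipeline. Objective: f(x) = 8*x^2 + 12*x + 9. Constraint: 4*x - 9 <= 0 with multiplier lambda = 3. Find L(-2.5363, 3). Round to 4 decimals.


Step 1: Evaluate f(x).
f(-2.5363) = 8*(-2.5363)^2 + 12*(-2.5363) + 9 = 30.0269
Step 2: Evaluate g(x).
g(-2.5363) = 4*-2.5363 - 9 = -19.1452
Step 3: Compute Lagrangian.
L = 30.0269 + 3*-19.1452 = -27.4087


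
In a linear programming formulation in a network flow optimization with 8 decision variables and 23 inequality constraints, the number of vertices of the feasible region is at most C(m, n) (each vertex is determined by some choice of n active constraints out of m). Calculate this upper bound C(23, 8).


Each vertex corresponds to some choice of n active constraints out of m, so the number of vertices is at most C(m, n) = m! / (n!(m-n)!).
m = 23, n = 8
Numerator: 23 * 22 * 21 * 20 * 19 * 18 * 17 * 16
Denominator: 8! = 40320
C(23, 8) = 490314


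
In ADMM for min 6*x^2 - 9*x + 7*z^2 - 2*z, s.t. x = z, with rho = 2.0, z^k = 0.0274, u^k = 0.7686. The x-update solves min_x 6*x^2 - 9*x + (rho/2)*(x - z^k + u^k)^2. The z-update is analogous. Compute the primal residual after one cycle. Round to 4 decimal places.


ADMM iteration with rho = 2.0, z^k = 0.0274, u^k = 0.7686
Step 1: x-update.
Minimize 6*x^2 - 9*x + (2.0/2)*(x - 0.0274 + 0.7686)^2
FOC: (2*6 + 2.0)*x = 9 + 2.0*(0.0274 - 0.7686)
x^{k+1} = 0.537
Step 2: z-update.
Minimize 7*z^2 - 2*z + (2.0/2)*(0.537 - z + 0.7686)^2
FOC: (2*7 + 2.0)*z = 2 + 2.0*(0.537 + 0.7686)
z^{k+1} = 0.2882
Step 3: u-update.
u^{k+1} = 0.7686 + 0.537 - 0.2882 = 1.0174
Step 4: Primal residual = |0.537 - 0.2882| = 0.2488


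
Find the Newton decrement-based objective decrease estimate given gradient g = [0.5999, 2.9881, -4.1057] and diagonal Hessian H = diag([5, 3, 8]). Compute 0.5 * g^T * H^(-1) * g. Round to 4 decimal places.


Step 1: H is diagonal, so H^(-1) * g = [0.12, 0.996, -0.5132].
Step 2: g^T H^(-1) g = sum_i g_i^2 / H_ii
  = (0.5999)^2/5 + (2.9881)^2/3 + (-4.1057)^2/8
  = 0.072 + 2.9762 + 2.1071 = 5.1553
Step 3: Objective decrease = 0.5 * g^T H^(-1) g = 2.5777


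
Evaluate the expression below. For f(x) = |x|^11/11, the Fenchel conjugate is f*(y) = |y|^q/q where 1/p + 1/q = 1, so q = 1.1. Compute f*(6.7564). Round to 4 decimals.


The conjugate exponent q satisfies 1/p + 1/q = 1.
p = 11, so q = 11/(11 - 1) = 1.1
|y|^q = 6.7564^1.1 = 8.1787
f*(6.7564) = 8.1787 / 1.1 = 7.4352


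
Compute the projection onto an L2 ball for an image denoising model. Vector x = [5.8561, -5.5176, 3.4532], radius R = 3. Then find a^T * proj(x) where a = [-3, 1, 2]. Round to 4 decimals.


Step 1: Compute ||x|| (intermediates to 6 decimals).
||x|| = sqrt(5.8561^2 + (-5.5176)^2 + 3.4532^2) = 8.755707
Step 2: Project.
Since ||x|| > R, scale = R/||x|| = 3/8.755707 = 0.342634, proj(x) = scale * x
proj(x) = [2.006499, -1.890517, 1.183184]
Step 3: Dot product.
a^T * proj(x) = -3*2.006499 + 1*(-1.890517) + 2*1.183184 = -5.5436


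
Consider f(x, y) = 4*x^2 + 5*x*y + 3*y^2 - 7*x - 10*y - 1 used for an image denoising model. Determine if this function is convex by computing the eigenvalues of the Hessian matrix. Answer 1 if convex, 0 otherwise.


The Hessian of f(x,y) = 4*x^2 + 5*x*y + 3*y^2 - 7*x - 10*y - 1 is:
H = [[8, 5], [5, 6]]
Trace = 8 + 6 = 14
Determinant = 8*6 - (5)^2 = 23
Discriminant = (14)^2 - 4*23 = 104.0
Eigenvalues: lambda_1 = 1.901, lambda_2 = 12.099
The function is convex.

1


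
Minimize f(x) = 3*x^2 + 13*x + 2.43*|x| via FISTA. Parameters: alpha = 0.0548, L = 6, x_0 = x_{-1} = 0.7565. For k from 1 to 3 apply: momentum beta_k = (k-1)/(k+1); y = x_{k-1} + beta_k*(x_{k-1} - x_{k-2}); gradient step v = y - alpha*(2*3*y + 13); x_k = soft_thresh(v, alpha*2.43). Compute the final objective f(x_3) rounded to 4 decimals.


FISTA on f(x) = 3*x^2 + 13*x + 2.43*|x|
L = 6, alpha = 0.0548
Iteration 1: beta = 0.0, y = 0.7565 + 0.0*(0.7565 - 0.7565) = 0.7565
  grad(y) = 17.539, v = y - alpha*grad = -0.2046
  prox(v) = soft_thresh(-0.2046, 0.1332) = -0.0715
Iteration 2: beta = 0.3333, y = -0.0715 + 0.3333*(-0.0715 - 0.7565) = -0.3475
  grad(y) = 10.9152, v = y - alpha*grad = -0.9456
  prox(v) = soft_thresh(-0.9456, 0.1332) = -0.8125
Iteration 3: beta = 0.5, y = -0.8125 + 0.5*(-0.8125 + 0.0715) = -1.1829
  grad(y) = 5.9023, v = y - alpha*grad = -1.5064
  prox(v) = soft_thresh(-1.5064, 0.1332) = -1.3732
f(x_3) = 3*(-1.3732)^2 + 13*(-1.3732) + 2.43*|-1.3732| = -8.8578


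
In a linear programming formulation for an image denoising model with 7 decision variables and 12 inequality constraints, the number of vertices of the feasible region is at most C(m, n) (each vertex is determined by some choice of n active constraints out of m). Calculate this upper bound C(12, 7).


Each vertex corresponds to some choice of n active constraints out of m, so the number of vertices is at most C(m, n) = m! / (n!(m-n)!).
m = 12, n = 7
Numerator: 12 * 11 * 10 * 9 * 8 * 7 * 6
Denominator: 7! = 5040
C(12, 7) = 792
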